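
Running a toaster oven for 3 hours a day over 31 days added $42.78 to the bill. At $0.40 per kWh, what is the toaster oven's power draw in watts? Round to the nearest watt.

1150 W

Energy = $42.78 ÷ $0.40/kWh = 106.95 kWh
Runtime = 3 h/day × 31 days = 93 h
Power = 106.95 kWh ÷ 93 h = 1.15 kW = 1150 W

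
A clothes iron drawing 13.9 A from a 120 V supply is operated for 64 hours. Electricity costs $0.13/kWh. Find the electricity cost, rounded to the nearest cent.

Power = 13.9 A × 120 V = 1668 W = 1.668 kW
Energy = 1.668 kW × 64 h = 106.752 kWh
Cost = 106.752 kWh × $0.13/kWh = $13.88

$13.88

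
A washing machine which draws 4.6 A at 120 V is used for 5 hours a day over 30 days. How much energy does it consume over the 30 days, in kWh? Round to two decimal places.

Power = 4.6 A × 120 V = 552 W = 0.552 kW
Runtime = 5 h/day × 30 days = 150 h
Energy = 0.552 kW × 150 h = 82.8 kWh

82.80 kWh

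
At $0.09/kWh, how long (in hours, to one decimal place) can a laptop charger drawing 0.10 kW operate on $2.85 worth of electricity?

316.7 h

Energy available = $2.85 ÷ $0.09/kWh = 31.6667 kWh
Hours = 31.6667 kWh ÷ 0.1 kW = 316.7 h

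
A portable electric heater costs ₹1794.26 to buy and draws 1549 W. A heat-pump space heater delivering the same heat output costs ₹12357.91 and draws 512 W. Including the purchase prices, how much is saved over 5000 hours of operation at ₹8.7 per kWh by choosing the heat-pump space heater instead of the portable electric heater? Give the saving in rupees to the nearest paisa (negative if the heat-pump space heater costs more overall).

portable electric heater: ₹1794.26 + (1549/1000) kW × 5000 h × ₹8.7 = ₹1794.26 + ₹67381.5 = ₹69175.76
heat-pump space heater: ₹12357.91 + (512/1000) kW × 5000 h × ₹8.7 = ₹12357.91 + ₹22272 = ₹34629.91
Saving = ₹69175.76 − ₹34629.91 = ₹34545.85

₹34545.85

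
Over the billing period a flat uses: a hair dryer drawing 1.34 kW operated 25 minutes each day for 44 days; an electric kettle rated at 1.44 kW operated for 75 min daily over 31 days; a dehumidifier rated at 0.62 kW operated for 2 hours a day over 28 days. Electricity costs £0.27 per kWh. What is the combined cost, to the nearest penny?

£31.07

hair dryer: Runtime = 25 min × 44 = 1100 min = 18.333333… h
hair dryer: 1.34 kW × 18.333333… h = 24.566666… kWh
electric kettle: Runtime = 75 min × 31 = 2325 min = 38.75 h
electric kettle: 1.44 kW × 38.75 h = 55.8 kWh
dehumidifier: Runtime = 2 h/day × 28 days = 56 h
dehumidifier: 0.62 kW × 56 h = 34.72 kWh
Total energy = 115.086666… kWh
Cost = 115.086666… × £0.27 = £31.07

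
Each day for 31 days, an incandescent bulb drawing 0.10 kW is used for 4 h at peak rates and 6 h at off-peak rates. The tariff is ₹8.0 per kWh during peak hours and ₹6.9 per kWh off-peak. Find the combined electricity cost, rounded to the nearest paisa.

₹227.54

Peak energy = 0.1 kW × 4 h × 31 = 12.4 kWh
Off-peak energy = 0.1 kW × 6 h × 31 = 18.6 kWh
Cost = 12.4 × ₹8.0 + 18.6 × ₹6.9 = ₹99.2 + ₹128.34 = ₹227.54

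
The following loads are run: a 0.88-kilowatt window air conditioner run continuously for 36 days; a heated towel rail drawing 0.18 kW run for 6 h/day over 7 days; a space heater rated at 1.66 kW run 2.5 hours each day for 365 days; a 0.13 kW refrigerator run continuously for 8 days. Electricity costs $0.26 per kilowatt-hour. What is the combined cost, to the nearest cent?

window air conditioner: Runtime = 24 h × 36 = 864 h
window air conditioner: 0.88 kW × 864 h = 760.32 kWh
heated towel rail: Runtime = 6 h/day × 7 days = 42 h
heated towel rail: 0.18 kW × 42 h = 7.56 kWh
space heater: Runtime = 2.5 h/day × 365 days = 912.5 h
space heater: 1.66 kW × 912.5 h = 1514.75 kWh
refrigerator: Runtime = 24 h × 8 = 192 h
refrigerator: 0.13 kW × 192 h = 24.96 kWh
Total energy = 2307.59 kWh
Cost = 2307.59 × $0.26 = $599.97

$599.97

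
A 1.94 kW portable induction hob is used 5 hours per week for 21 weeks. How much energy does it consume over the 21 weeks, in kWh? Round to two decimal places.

Runtime = 5 h/week × 21 weeks = 105 h
Energy = 1.94 kW × 105 h = 203.7 kWh

203.70 kWh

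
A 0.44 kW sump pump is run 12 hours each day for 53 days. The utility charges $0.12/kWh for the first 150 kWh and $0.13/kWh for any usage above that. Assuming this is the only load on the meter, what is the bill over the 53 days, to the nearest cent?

$34.88

Runtime = 12 h/day × 53 days = 636 h
Energy = 0.44 kW × 636 h = 279.84 kWh
Tier 1 (0–150 kWh): 150 × $0.12 = $18
Above 150 kWh: 129.84 × $0.13 = $16.8792
Bill = $34.88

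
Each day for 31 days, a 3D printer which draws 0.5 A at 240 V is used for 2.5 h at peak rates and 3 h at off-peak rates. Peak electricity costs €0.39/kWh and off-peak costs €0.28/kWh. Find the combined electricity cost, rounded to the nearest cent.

Power = 0.5 A × 240 V = 120 W = 0.12 kW
Peak energy = 0.12 kW × 2.5 h × 31 = 9.3 kWh
Off-peak energy = 0.12 kW × 3 h × 31 = 11.16 kWh
Cost = 9.3 × €0.39 + 11.16 × €0.28 = €3.627 + €3.1248 = €6.75

€6.75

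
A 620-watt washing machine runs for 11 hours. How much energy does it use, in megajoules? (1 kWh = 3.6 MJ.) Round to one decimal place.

24.6 MJ

Energy = 0.62 kW × 11 h = 6.82 kWh
= 6.82 × 3.6 MJ = 24.6 MJ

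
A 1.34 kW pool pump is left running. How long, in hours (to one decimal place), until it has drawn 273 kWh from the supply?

203.7 h

Hours = 273 kWh ÷ 1.34 kW = 203.7 h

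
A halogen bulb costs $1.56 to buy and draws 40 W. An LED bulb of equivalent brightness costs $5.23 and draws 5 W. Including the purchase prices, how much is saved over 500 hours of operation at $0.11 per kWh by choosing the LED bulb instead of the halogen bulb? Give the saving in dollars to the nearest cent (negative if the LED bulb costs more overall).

-$1.75

halogen bulb: $1.56 + (40/1000) kW × 500 h × $0.11 = $1.56 + $2.2 = $3.76
LED bulb: $5.23 + (5/1000) kW × 500 h × $0.11 = $5.23 + $0.275 = $5.505
Saving = $3.76 − $5.505 = −$1.745 → -$1.75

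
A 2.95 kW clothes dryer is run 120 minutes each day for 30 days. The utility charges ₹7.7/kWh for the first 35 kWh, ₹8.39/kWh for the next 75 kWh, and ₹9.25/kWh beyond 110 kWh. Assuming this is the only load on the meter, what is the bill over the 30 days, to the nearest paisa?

₹1518.50

Runtime = 120 min × 30 = 3600 min = 60 h
Energy = 2.95 kW × 60 h = 177 kWh
Tier 1 (0–35 kWh): 35 × ₹7.7 = ₹269.5
Tier 2 (35–110 kWh): 75 × ₹8.39 = ₹629.25
Above 110 kWh: 67 × ₹9.25 = ₹619.75
Bill = ₹1518.50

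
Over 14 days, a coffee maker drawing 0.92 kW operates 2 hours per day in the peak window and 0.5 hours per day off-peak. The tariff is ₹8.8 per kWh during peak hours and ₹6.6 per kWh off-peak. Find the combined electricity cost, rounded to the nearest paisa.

₹269.19

Peak energy = 0.92 kW × 2 h × 14 = 25.76 kWh
Off-peak energy = 0.92 kW × 0.5 h × 14 = 6.44 kWh
Cost = 25.76 × ₹8.8 + 6.44 × ₹6.6 = ₹226.688 + ₹42.504 = ₹269.19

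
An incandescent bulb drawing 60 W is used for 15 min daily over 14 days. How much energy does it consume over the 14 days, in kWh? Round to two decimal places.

Runtime = 15 min × 14 = 210 min = 3.5 h
Energy = 0.06 kW × 3.5 h = 0.21 kWh

0.21 kWh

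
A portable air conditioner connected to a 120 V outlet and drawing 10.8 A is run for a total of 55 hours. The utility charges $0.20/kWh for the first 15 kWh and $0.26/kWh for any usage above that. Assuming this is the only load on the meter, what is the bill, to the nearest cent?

Power = 10.8 A × 120 V = 1296 W = 1.296 kW
Energy = 1.296 kW × 55 h = 71.28 kWh
Tier 1 (0–15 kWh): 15 × $0.20 = $3
Above 15 kWh: 56.28 × $0.26 = $14.6328
Bill = $17.63

$17.63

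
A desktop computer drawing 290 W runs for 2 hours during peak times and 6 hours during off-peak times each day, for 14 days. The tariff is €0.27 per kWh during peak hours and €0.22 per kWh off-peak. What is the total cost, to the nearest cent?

€7.55

Peak energy = 0.29 kW × 2 h × 14 = 8.12 kWh
Off-peak energy = 0.29 kW × 6 h × 14 = 24.36 kWh
Cost = 8.12 × €0.27 + 24.36 × €0.22 = €2.1924 + €5.3592 = €7.55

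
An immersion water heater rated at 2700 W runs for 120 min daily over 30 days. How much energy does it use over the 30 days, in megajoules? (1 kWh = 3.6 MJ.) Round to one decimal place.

583.2 MJ

Runtime = 120 min × 30 = 3600 min = 60 h
Energy = 2.7 kW × 60 h = 162 kWh
= 162 × 3.6 MJ = 583.2 MJ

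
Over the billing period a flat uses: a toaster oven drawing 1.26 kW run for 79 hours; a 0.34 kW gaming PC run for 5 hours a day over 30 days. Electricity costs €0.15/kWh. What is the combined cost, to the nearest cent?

€22.58

toaster oven: 1.26 kW × 79 h = 99.54 kWh
gaming PC: Runtime = 5 h/day × 30 days = 150 h
gaming PC: 0.34 kW × 150 h = 51 kWh
Total energy = 150.54 kWh
Cost = 150.54 × €0.15 = €22.58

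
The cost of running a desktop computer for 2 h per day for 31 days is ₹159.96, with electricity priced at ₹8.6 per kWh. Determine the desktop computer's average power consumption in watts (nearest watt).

300 W

Energy = ₹159.96 ÷ ₹8.6/kWh = 18.6 kWh
Runtime = 2 h/day × 31 days = 62 h
Power = 18.6 kWh ÷ 62 h = 0.3 kW = 300 W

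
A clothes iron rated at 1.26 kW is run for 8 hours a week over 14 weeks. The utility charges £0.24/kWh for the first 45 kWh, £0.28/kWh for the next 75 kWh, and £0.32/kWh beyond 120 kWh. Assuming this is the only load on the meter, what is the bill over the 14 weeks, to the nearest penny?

£38.56

Runtime = 8 h/week × 14 weeks = 112 h
Energy = 1.26 kW × 112 h = 141.12 kWh
Tier 1 (0–45 kWh): 45 × £0.24 = £10.8
Tier 2 (45–120 kWh): 75 × £0.28 = £21
Above 120 kWh: 21.12 × £0.32 = £6.7584
Bill = £38.56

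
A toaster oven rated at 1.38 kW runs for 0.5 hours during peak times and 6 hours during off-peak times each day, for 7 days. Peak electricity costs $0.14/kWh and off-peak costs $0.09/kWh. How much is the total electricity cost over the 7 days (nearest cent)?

Peak energy = 1.38 kW × 0.5 h × 7 = 4.83 kWh
Off-peak energy = 1.38 kW × 6 h × 7 = 57.96 kWh
Cost = 4.83 × $0.14 + 57.96 × $0.09 = $0.6762 + $5.2164 = $5.89

$5.89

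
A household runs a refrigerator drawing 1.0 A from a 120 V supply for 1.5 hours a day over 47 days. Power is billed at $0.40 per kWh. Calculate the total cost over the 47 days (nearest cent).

Power = 1.0 A × 120 V = 120 W = 0.12 kW
Runtime = 1.5 h/day × 47 days = 70.5 h
Energy = 0.12 kW × 70.5 h = 8.46 kWh
Cost = 8.46 kWh × $0.40/kWh = $3.38

$3.38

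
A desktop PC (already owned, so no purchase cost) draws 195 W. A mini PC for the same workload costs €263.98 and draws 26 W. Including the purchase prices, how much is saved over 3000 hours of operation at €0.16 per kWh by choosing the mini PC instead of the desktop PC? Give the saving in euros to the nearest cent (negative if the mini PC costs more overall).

desktop PC: €0.00 + (195/1000) kW × 3000 h × €0.16 = €0.00 + €93.6 = €93.6
mini PC: €263.98 + (26/1000) kW × 3000 h × €0.16 = €263.98 + €12.48 = €276.46
Saving = €93.6 − €276.46 = −€182.86

-€182.86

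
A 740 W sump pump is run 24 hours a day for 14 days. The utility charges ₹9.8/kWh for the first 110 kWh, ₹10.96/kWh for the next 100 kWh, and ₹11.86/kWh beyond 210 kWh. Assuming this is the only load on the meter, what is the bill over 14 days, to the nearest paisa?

₹2632.27

Runtime = 24 h × 14 = 336 h
Energy = 0.74 kW × 336 h = 248.64 kWh
Tier 1 (0–110 kWh): 110 × ₹9.8 = ₹1078
Tier 2 (110–210 kWh): 100 × ₹10.96 = ₹1096
Above 210 kWh: 38.64 × ₹11.86 = ₹458.2704
Bill = ₹2632.27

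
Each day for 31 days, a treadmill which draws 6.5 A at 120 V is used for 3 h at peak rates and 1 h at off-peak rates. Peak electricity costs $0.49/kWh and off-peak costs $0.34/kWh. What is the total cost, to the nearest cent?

$43.77

Power = 6.5 A × 120 V = 780 W = 0.78 kW
Peak energy = 0.78 kW × 3 h × 31 = 72.54 kWh
Off-peak energy = 0.78 kW × 1 h × 31 = 24.18 kWh
Cost = 72.54 × $0.49 + 24.18 × $0.34 = $35.5446 + $8.2212 = $43.77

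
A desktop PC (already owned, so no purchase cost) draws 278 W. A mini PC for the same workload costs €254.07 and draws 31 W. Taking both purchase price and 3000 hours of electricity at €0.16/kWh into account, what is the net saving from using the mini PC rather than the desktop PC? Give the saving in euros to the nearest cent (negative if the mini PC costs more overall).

desktop PC: €0.00 + (278/1000) kW × 3000 h × €0.16 = €0.00 + €133.44 = €133.44
mini PC: €254.07 + (31/1000) kW × 3000 h × €0.16 = €254.07 + €14.88 = €268.95
Saving = €133.44 − €268.95 = −€135.51

-€135.51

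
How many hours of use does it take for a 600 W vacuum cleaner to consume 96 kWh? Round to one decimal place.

160.0 h

Hours = 96 kWh ÷ 0.6 kW = 160.0 h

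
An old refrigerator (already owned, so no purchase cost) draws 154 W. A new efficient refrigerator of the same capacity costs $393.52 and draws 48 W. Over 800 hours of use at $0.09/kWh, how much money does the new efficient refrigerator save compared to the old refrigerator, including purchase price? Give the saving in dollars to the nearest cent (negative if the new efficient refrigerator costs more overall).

-$385.89

old refrigerator: $0.00 + (154/1000) kW × 800 h × $0.09 = $0.00 + $11.088 = $11.088
new efficient refrigerator: $393.52 + (48/1000) kW × 800 h × $0.09 = $393.52 + $3.456 = $396.976
Saving = $11.088 − $396.976 = −$385.888 → -$385.89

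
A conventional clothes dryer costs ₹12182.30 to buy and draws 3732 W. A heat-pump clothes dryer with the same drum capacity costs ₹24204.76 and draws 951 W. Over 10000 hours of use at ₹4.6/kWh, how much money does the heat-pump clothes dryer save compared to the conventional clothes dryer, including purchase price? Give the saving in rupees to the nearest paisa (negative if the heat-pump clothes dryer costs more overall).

₹115903.54

conventional clothes dryer: ₹12182.30 + (3732/1000) kW × 10000 h × ₹4.6 = ₹12182.30 + ₹171672 = ₹183854.3
heat-pump clothes dryer: ₹24204.76 + (951/1000) kW × 10000 h × ₹4.6 = ₹24204.76 + ₹43746 = ₹67950.76
Saving = ₹183854.3 − ₹67950.76 = ₹115903.54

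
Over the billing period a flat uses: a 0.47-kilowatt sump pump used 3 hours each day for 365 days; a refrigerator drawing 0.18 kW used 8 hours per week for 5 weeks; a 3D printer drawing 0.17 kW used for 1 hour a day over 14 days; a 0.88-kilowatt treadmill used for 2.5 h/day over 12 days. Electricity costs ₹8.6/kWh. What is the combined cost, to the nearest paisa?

₹4735.42

sump pump: Runtime = 3 h/day × 365 days = 1095 h
sump pump: 0.47 kW × 1095 h = 514.65 kWh
refrigerator: Runtime = 8 h/week × 5 weeks = 40 h
refrigerator: 0.18 kW × 40 h = 7.2 kWh
3D printer: Runtime = 1 h/day × 14 days = 14 h
3D printer: 0.17 kW × 14 h = 2.38 kWh
treadmill: Runtime = 2.5 h/day × 12 days = 30 h
treadmill: 0.88 kW × 30 h = 26.4 kWh
Total energy = 550.63 kWh
Cost = 550.63 × ₹8.6 = ₹4735.42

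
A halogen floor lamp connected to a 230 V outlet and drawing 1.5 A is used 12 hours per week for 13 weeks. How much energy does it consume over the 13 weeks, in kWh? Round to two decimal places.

53.82 kWh

Power = 1.5 A × 230 V = 345 W = 0.345 kW
Runtime = 12 h/week × 13 weeks = 156 h
Energy = 0.345 kW × 156 h = 53.82 kWh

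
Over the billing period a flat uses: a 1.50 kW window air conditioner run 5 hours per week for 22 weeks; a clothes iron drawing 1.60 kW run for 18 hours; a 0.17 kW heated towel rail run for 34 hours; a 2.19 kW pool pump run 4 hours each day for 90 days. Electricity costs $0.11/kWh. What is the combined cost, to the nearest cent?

$108.68

window air conditioner: Runtime = 5 h/week × 22 weeks = 110 h
window air conditioner: 1.5 kW × 110 h = 165 kWh
clothes iron: 1.6 kW × 18 h = 28.8 kWh
heated towel rail: 0.17 kW × 34 h = 5.78 kWh
pool pump: Runtime = 4 h/day × 90 days = 360 h
pool pump: 2.19 kW × 360 h = 788.4 kWh
Total energy = 987.98 kWh
Cost = 987.98 × $0.11 = $108.68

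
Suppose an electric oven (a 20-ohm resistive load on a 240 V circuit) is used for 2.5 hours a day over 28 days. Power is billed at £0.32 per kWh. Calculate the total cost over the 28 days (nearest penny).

£64.51

Power = V²/R = 240²/20 = 2880 W = 2.88 kW
Runtime = 2.5 h/day × 28 days = 70 h
Energy = 2.88 kW × 70 h = 201.6 kWh
Cost = 201.6 kWh × £0.32/kWh = £64.51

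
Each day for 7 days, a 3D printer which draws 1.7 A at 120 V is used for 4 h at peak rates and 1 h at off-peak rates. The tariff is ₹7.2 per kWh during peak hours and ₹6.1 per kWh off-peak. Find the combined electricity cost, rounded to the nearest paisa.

₹49.84

Power = 1.7 A × 120 V = 204 W = 0.204 kW
Peak energy = 0.204 kW × 4 h × 7 = 5.712 kWh
Off-peak energy = 0.204 kW × 1 h × 7 = 1.428 kWh
Cost = 5.712 × ₹7.2 + 1.428 × ₹6.1 = ₹41.1264 + ₹8.7108 = ₹49.84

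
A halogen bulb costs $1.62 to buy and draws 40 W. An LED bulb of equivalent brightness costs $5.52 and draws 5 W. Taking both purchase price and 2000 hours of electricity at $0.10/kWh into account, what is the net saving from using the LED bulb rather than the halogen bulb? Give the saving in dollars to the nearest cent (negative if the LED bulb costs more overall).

$3.10

halogen bulb: $1.62 + (40/1000) kW × 2000 h × $0.10 = $1.62 + $8 = $9.62
LED bulb: $5.52 + (5/1000) kW × 2000 h × $0.10 = $5.52 + $1 = $6.52
Saving = $9.62 − $6.52 = $3.1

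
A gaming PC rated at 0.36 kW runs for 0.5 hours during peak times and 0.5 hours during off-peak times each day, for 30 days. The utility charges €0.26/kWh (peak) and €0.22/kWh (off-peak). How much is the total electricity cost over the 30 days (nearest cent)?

€2.59

Peak energy = 0.36 kW × 0.5 h × 30 = 5.4 kWh
Off-peak energy = 0.36 kW × 0.5 h × 30 = 5.4 kWh
Cost = 5.4 × €0.26 + 5.4 × €0.22 = €1.404 + €1.188 = €2.59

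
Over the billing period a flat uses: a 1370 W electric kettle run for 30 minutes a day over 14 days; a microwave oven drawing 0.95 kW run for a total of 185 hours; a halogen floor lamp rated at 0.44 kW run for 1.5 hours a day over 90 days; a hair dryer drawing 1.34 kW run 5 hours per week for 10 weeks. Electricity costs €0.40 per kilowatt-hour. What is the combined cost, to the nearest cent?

electric kettle: Runtime = 30 min × 14 = 420 min = 7 h
electric kettle: 1.37 kW × 7 h = 9.59 kWh
microwave oven: 0.95 kW × 185 h = 175.75 kWh
halogen floor lamp: Runtime = 1.5 h/day × 90 days = 135 h
halogen floor lamp: 0.44 kW × 135 h = 59.4 kWh
hair dryer: Runtime = 5 h/week × 10 weeks = 50 h
hair dryer: 1.34 kW × 50 h = 67 kWh
Total energy = 311.74 kWh
Cost = 311.74 × €0.40 = €124.70

€124.70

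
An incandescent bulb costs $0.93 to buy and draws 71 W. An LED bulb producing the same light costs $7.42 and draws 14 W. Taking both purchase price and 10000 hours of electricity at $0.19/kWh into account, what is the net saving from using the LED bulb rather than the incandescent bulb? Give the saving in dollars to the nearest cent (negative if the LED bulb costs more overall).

$101.81

incandescent bulb: $0.93 + (71/1000) kW × 10000 h × $0.19 = $0.93 + $134.9 = $135.83
LED bulb: $7.42 + (14/1000) kW × 10000 h × $0.19 = $7.42 + $26.6 = $34.02
Saving = $135.83 − $34.02 = $101.81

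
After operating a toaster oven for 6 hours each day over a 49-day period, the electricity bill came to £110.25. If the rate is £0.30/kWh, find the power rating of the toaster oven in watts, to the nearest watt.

Energy = £110.25 ÷ £0.30/kWh = 367.5 kWh
Runtime = 6 h/day × 49 days = 294 h
Power = 367.5 kWh ÷ 294 h = 1.25 kW = 1250 W

1250 W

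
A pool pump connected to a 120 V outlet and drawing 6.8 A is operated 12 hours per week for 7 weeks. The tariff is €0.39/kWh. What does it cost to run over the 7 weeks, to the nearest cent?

€26.73

Power = 6.8 A × 120 V = 816 W = 0.816 kW
Runtime = 12 h/week × 7 weeks = 84 h
Energy = 0.816 kW × 84 h = 68.544 kWh
Cost = 68.544 kWh × €0.39/kWh = €26.73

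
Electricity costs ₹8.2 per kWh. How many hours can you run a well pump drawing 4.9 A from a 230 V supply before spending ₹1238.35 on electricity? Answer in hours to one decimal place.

Power = 4.9 A × 230 V = 1127 W = 1.127 kW
Energy available = ₹1238.35 ÷ ₹8.2/kWh = 151.0183 kWh
Hours = 151.0183 kWh ÷ 1.127 kW = 134.0 h

134.0 h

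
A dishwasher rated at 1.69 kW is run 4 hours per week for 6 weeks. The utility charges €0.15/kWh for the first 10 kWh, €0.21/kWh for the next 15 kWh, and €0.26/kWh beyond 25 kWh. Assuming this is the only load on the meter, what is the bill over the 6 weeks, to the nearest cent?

Runtime = 4 h/week × 6 weeks = 24 h
Energy = 1.69 kW × 24 h = 40.56 kWh
Tier 1 (0–10 kWh): 10 × €0.15 = €1.5
Tier 2 (10–25 kWh): 15 × €0.21 = €3.15
Above 25 kWh: 15.56 × €0.26 = €4.0456
Bill = €8.70

€8.70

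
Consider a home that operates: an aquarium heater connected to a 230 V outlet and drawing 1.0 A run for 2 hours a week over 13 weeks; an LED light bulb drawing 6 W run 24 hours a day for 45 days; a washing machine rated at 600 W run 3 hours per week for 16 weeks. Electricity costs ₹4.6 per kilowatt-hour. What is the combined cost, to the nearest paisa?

₹189.80

aquarium heater: Power = 1.0 A × 230 V = 230 W = 0.23 kW
aquarium heater: Runtime = 2 h/week × 13 weeks = 26 h
aquarium heater: 0.23 kW × 26 h = 5.98 kWh
LED light bulb: Runtime = 24 h × 45 = 1080 h
LED light bulb: 0.006 kW × 1080 h = 6.48 kWh
washing machine: Runtime = 3 h/week × 16 weeks = 48 h
washing machine: 0.6 kW × 48 h = 28.8 kWh
Total energy = 41.26 kWh
Cost = 41.26 × ₹4.6 = ₹189.80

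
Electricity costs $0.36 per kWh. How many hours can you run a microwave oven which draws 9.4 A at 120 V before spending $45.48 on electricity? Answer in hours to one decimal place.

112.0 h

Power = 9.4 A × 120 V = 1128 W = 1.128 kW
Energy available = $45.48 ÷ $0.36/kWh = 126.3333 kWh
Hours = 126.3333 kWh ÷ 1.128 kW = 112.0 h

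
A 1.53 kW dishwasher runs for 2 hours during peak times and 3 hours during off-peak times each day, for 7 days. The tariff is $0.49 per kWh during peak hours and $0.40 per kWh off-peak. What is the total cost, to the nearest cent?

$23.35

Peak energy = 1.53 kW × 2 h × 7 = 21.42 kWh
Off-peak energy = 1.53 kW × 3 h × 7 = 32.13 kWh
Cost = 21.42 × $0.49 + 32.13 × $0.40 = $10.4958 + $12.852 = $23.35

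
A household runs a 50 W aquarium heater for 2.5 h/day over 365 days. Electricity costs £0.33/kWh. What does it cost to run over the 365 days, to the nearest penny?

£15.06

Runtime = 2.5 h/day × 365 days = 912.5 h
Energy = 0.05 kW × 912.5 h = 45.625 kWh
Cost = 45.625 kWh × £0.33/kWh = £15.06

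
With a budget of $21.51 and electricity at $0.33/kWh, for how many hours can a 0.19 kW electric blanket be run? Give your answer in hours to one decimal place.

343.1 h

Energy available = $21.51 ÷ $0.33/kWh = 65.1818 kWh
Hours = 65.1818 kWh ÷ 0.19 kW = 343.1 h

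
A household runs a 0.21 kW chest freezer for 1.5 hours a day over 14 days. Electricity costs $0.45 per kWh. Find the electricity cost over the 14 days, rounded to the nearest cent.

Runtime = 1.5 h/day × 14 days = 21 h
Energy = 0.21 kW × 21 h = 4.41 kWh
Cost = 4.41 kWh × $0.45/kWh = $1.98

$1.98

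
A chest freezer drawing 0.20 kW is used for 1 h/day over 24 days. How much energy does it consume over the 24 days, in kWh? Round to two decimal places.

4.80 kWh

Runtime = 1 h/day × 24 days = 24 h
Energy = 0.2 kW × 24 h = 4.8 kWh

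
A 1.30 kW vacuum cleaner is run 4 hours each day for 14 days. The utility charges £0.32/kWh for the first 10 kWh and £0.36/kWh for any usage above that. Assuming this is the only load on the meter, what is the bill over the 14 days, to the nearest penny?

Runtime = 4 h/day × 14 days = 56 h
Energy = 1.3 kW × 56 h = 72.8 kWh
Tier 1 (0–10 kWh): 10 × £0.32 = £3.2
Above 10 kWh: 62.8 × £0.36 = £22.608
Bill = £25.81

£25.81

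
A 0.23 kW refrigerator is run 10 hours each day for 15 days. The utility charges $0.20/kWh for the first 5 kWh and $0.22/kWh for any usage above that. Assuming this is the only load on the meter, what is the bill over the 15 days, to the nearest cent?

$7.49

Runtime = 10 h/day × 15 days = 150 h
Energy = 0.23 kW × 150 h = 34.5 kWh
Tier 1 (0–5 kWh): 5 × $0.20 = $1
Above 5 kWh: 29.5 × $0.22 = $6.49
Bill = $7.49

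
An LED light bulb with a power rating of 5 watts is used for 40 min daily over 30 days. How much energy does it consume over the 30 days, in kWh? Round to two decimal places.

Runtime = 40 min × 30 = 1200 min = 20 h
Energy = 0.005 kW × 20 h = 0.1 kWh

0.10 kWh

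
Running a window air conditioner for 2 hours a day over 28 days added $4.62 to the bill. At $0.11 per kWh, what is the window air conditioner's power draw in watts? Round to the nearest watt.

Energy = $4.62 ÷ $0.11/kWh = 42 kWh
Runtime = 2 h/day × 28 days = 56 h
Power = 42 kWh ÷ 56 h = 0.75 kW = 750 W

750 W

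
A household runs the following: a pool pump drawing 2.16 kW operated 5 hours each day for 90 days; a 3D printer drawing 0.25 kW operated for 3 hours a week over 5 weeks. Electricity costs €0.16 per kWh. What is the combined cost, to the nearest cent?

pool pump: Runtime = 5 h/day × 90 days = 450 h
pool pump: 2.16 kW × 450 h = 972 kWh
3D printer: Runtime = 3 h/week × 5 weeks = 15 h
3D printer: 0.25 kW × 15 h = 3.75 kWh
Total energy = 975.75 kWh
Cost = 975.75 × €0.16 = €156.12

€156.12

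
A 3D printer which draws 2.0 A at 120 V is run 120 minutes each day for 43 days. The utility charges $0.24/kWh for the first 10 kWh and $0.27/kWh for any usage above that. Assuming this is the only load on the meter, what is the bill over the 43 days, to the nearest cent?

Power = 2.0 A × 120 V = 240 W = 0.24 kW
Runtime = 120 min × 43 = 5160 min = 86 h
Energy = 0.24 kW × 86 h = 20.64 kWh
Tier 1 (0–10 kWh): 10 × $0.24 = $2.4
Above 10 kWh: 10.64 × $0.27 = $2.8728
Bill = $5.27

$5.27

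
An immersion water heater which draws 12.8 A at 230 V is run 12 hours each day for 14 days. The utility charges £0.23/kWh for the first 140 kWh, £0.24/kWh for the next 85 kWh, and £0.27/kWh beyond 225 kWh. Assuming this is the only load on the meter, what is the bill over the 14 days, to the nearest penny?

Power = 12.8 A × 230 V = 2944 W = 2.944 kW
Runtime = 12 h/day × 14 days = 168 h
Energy = 2.944 kW × 168 h = 494.592 kWh
Tier 1 (0–140 kWh): 140 × £0.23 = £32.2
Tier 2 (140–225 kWh): 85 × £0.24 = £20.4
Above 225 kWh: 269.592 × £0.27 = £72.78984
Bill = £125.39

£125.39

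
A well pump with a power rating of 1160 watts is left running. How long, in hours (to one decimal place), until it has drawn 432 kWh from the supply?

Hours = 432 kWh ÷ 1.16 kW = 372.4 h

372.4 h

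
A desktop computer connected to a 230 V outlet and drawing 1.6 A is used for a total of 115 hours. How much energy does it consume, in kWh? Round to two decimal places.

Power = 1.6 A × 230 V = 368 W = 0.368 kW
Energy = 0.368 kW × 115 h = 42.32 kWh

42.32 kWh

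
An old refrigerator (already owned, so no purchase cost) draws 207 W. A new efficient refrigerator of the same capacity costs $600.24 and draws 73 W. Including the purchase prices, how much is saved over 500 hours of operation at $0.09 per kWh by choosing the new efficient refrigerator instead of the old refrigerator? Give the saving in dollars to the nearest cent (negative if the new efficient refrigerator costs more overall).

-$594.21

old refrigerator: $0.00 + (207/1000) kW × 500 h × $0.09 = $0.00 + $9.315 = $9.315
new efficient refrigerator: $600.24 + (73/1000) kW × 500 h × $0.09 = $600.24 + $3.285 = $603.525
Saving = $9.315 − $603.525 = −$594.21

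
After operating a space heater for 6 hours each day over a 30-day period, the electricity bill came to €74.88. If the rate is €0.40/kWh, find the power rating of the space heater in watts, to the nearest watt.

1040 W

Energy = €74.88 ÷ €0.40/kWh = 187.2 kWh
Runtime = 6 h/day × 30 days = 180 h
Power = 187.2 kWh ÷ 180 h = 1.04 kW = 1040 W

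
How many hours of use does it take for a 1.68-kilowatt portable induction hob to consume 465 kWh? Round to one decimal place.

276.8 h

Hours = 465 kWh ÷ 1.68 kW = 276.8 h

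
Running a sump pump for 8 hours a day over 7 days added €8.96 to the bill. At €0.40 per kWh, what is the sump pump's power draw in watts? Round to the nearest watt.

400 W

Energy = €8.96 ÷ €0.40/kWh = 22.4 kWh
Runtime = 8 h/day × 7 days = 56 h
Power = 22.4 kWh ÷ 56 h = 0.4 kW = 400 W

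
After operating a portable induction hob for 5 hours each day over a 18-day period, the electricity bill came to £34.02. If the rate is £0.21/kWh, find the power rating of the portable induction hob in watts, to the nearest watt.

1800 W

Energy = £34.02 ÷ £0.21/kWh = 162 kWh
Runtime = 5 h/day × 18 days = 90 h
Power = 162 kWh ÷ 90 h = 1.8 kW = 1800 W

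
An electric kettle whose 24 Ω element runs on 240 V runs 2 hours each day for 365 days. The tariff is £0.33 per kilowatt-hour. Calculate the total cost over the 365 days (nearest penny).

Power = V²/R = 240²/24 = 2400 W = 2.4 kW
Runtime = 2 h/day × 365 days = 730 h
Energy = 2.4 kW × 730 h = 1752 kWh
Cost = 1752 kWh × £0.33/kWh = £578.16

£578.16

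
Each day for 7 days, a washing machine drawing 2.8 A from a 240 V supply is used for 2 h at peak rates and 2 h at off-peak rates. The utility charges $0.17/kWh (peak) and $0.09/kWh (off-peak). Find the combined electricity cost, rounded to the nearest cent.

Power = 2.8 A × 240 V = 672 W = 0.672 kW
Peak energy = 0.672 kW × 2 h × 7 = 9.408 kWh
Off-peak energy = 0.672 kW × 2 h × 7 = 9.408 kWh
Cost = 9.408 × $0.17 + 9.408 × $0.09 = $1.59936 + $0.84672 = $2.45

$2.45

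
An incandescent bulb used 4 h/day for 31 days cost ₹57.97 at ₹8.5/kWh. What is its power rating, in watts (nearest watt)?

Energy = ₹57.97 ÷ ₹8.5/kWh = 6.82 kWh
Runtime = 4 h/day × 31 days = 124 h
Power = 6.82 kWh ÷ 124 h = 0.055 kW = 55 W

55 W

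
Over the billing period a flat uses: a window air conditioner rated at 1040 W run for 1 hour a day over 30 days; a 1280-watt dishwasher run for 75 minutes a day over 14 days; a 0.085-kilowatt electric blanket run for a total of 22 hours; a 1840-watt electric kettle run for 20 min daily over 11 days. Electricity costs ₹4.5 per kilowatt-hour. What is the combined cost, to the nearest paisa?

window air conditioner: Runtime = 1 h/day × 30 days = 30 h
window air conditioner: 1.04 kW × 30 h = 31.2 kWh
dishwasher: Runtime = 75 min × 14 = 1050 min = 17.5 h
dishwasher: 1.28 kW × 17.5 h = 22.4 kWh
electric blanket: 0.085 kW × 22 h = 1.87 kWh
electric kettle: Runtime = 20 min × 11 = 220 min = 3.666666… h
electric kettle: 1.84 kW × 3.666666… h = 6.746666… kWh
Total energy = 62.216666… kWh
Cost = 62.216666… × ₹4.5 = ₹279.98

₹279.98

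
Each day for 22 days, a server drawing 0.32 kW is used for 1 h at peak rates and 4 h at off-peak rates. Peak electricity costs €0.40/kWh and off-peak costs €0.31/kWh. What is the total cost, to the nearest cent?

Peak energy = 0.32 kW × 1 h × 22 = 7.04 kWh
Off-peak energy = 0.32 kW × 4 h × 22 = 28.16 kWh
Cost = 7.04 × €0.40 + 28.16 × €0.31 = €2.816 + €8.7296 = €11.55

€11.55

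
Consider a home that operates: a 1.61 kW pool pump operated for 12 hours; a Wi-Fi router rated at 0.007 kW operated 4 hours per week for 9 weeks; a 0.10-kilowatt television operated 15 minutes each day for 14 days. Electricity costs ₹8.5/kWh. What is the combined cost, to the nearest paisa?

pool pump: 1.61 kW × 12 h = 19.32 kWh
Wi-Fi router: Runtime = 4 h/week × 9 weeks = 36 h
Wi-Fi router: 0.007 kW × 36 h = 0.252 kWh
television: Runtime = 15 min × 14 = 210 min = 3.5 h
television: 0.1 kW × 3.5 h = 0.35 kWh
Total energy = 19.922 kWh
Cost = 19.922 × ₹8.5 = ₹169.34

₹169.34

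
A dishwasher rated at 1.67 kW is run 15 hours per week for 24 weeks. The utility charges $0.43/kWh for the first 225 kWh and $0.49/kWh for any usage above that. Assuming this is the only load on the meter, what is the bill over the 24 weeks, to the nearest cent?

Runtime = 15 h/week × 24 weeks = 360 h
Energy = 1.67 kW × 360 h = 601.2 kWh
Tier 1 (0–225 kWh): 225 × $0.43 = $96.75
Above 225 kWh: 376.2 × $0.49 = $184.338
Bill = $281.09

$281.09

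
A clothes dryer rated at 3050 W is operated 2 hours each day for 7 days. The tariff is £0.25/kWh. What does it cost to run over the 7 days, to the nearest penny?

£10.68

Runtime = 2 h/day × 7 days = 14 h
Energy = 3.05 kW × 14 h = 42.7 kWh
Cost = 42.7 kWh × £0.25/kWh = £10.68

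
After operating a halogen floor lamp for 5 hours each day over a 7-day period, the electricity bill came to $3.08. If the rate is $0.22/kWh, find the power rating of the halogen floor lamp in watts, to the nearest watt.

400 W

Energy = $3.08 ÷ $0.22/kWh = 14 kWh
Runtime = 5 h/day × 7 days = 35 h
Power = 14 kWh ÷ 35 h = 0.4 kW = 400 W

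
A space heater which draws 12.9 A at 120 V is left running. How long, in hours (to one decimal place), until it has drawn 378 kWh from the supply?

Power = 12.9 A × 120 V = 1548 W = 1.548 kW
Hours = 378 kWh ÷ 1.548 kW = 244.2 h

244.2 h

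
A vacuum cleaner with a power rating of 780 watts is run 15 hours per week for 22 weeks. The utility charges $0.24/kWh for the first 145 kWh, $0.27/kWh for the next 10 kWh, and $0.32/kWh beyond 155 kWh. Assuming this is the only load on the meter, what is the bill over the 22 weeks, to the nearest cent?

$70.27

Runtime = 15 h/week × 22 weeks = 330 h
Energy = 0.78 kW × 330 h = 257.4 kWh
Tier 1 (0–145 kWh): 145 × $0.24 = $34.8
Tier 2 (145–155 kWh): 10 × $0.27 = $2.7
Above 155 kWh: 102.4 × $0.32 = $32.768
Bill = $70.27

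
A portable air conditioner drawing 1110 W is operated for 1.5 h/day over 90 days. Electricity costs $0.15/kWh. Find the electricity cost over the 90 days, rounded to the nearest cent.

$22.48

Runtime = 1.5 h/day × 90 days = 135 h
Energy = 1.11 kW × 135 h = 149.85 kWh
Cost = 149.85 kWh × $0.15/kWh = $22.48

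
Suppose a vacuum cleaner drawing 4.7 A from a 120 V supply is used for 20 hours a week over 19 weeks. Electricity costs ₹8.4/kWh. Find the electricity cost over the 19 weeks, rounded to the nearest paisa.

Power = 4.7 A × 120 V = 564 W = 0.564 kW
Runtime = 20 h/week × 19 weeks = 380 h
Energy = 0.564 kW × 380 h = 214.32 kWh
Cost = 214.32 kWh × ₹8.4/kWh = ₹1800.29

₹1800.29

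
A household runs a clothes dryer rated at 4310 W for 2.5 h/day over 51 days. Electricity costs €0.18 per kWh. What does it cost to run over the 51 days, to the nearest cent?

Runtime = 2.5 h/day × 51 days = 127.5 h
Energy = 4.31 kW × 127.5 h = 549.525 kWh
Cost = 549.525 kWh × €0.18/kWh = €98.91

€98.91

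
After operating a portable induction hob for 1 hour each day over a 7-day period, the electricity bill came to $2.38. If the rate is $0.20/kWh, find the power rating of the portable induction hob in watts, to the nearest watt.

1700 W

Energy = $2.38 ÷ $0.20/kWh = 11.9 kWh
Runtime = 1 h/day × 7 days = 7 h
Power = 11.9 kWh ÷ 7 h = 1.7 kW = 1700 W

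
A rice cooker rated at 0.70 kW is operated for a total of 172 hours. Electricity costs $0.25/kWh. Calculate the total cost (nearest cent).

Energy = 0.7 kW × 172 h = 120.4 kWh
Cost = 120.4 kWh × $0.25/kWh = $30.10

$30.10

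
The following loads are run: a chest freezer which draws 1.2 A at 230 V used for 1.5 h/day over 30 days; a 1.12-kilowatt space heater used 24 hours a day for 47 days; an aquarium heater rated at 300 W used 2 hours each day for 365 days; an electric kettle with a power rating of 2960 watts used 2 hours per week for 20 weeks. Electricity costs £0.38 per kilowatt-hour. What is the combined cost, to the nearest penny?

chest freezer: Power = 1.2 A × 230 V = 276 W = 0.276 kW
chest freezer: Runtime = 1.5 h/day × 30 days = 45 h
chest freezer: 0.276 kW × 45 h = 12.42 kWh
space heater: Runtime = 24 h × 47 = 1128 h
space heater: 1.12 kW × 1128 h = 1263.36 kWh
aquarium heater: Runtime = 2 h/day × 365 days = 730 h
aquarium heater: 0.3 kW × 730 h = 219 kWh
electric kettle: Runtime = 2 h/week × 20 weeks = 40 h
electric kettle: 2.96 kW × 40 h = 118.4 kWh
Total energy = 1613.18 kWh
Cost = 1613.18 × £0.38 = £613.01

£613.01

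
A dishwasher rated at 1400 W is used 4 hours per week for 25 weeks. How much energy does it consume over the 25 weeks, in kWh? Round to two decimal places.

140.00 kWh

Runtime = 4 h/week × 25 weeks = 100 h
Energy = 1.4 kW × 100 h = 140 kWh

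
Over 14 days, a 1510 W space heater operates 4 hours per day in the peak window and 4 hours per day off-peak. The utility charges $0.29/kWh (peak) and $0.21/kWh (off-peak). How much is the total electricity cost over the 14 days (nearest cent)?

$42.28

Peak energy = 1.51 kW × 4 h × 14 = 84.56 kWh
Off-peak energy = 1.51 kW × 4 h × 14 = 84.56 kWh
Cost = 84.56 × $0.29 + 84.56 × $0.21 = $24.5224 + $17.7576 = $42.28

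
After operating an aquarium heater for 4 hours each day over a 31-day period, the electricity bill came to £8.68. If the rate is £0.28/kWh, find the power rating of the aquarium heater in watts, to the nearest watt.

250 W

Energy = £8.68 ÷ £0.28/kWh = 31 kWh
Runtime = 4 h/day × 31 days = 124 h
Power = 31 kWh ÷ 124 h = 0.25 kW = 250 W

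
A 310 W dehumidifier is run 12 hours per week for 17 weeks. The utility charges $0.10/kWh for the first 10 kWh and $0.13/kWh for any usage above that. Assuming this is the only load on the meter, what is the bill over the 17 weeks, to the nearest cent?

Runtime = 12 h/week × 17 weeks = 204 h
Energy = 0.31 kW × 204 h = 63.24 kWh
Tier 1 (0–10 kWh): 10 × $0.10 = $1
Above 10 kWh: 53.24 × $0.13 = $6.9212
Bill = $7.92

$7.92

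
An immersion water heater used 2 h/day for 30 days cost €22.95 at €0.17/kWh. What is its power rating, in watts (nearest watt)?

Energy = €22.95 ÷ €0.17/kWh = 135 kWh
Runtime = 2 h/day × 30 days = 60 h
Power = 135 kWh ÷ 60 h = 2.25 kW = 2250 W

2250 W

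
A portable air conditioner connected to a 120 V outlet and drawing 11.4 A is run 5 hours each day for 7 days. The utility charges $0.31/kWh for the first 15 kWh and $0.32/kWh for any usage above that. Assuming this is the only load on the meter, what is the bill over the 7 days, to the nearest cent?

$15.17

Power = 11.4 A × 120 V = 1368 W = 1.368 kW
Runtime = 5 h/day × 7 days = 35 h
Energy = 1.368 kW × 35 h = 47.88 kWh
Tier 1 (0–15 kWh): 15 × $0.31 = $4.65
Above 15 kWh: 32.88 × $0.32 = $10.5216
Bill = $15.17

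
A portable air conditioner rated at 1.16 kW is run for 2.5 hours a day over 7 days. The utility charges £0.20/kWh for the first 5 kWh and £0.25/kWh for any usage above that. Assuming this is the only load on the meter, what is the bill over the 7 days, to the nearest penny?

£4.83

Runtime = 2.5 h/day × 7 days = 17.5 h
Energy = 1.16 kW × 17.5 h = 20.3 kWh
Tier 1 (0–5 kWh): 5 × £0.20 = £1
Above 5 kWh: 15.3 × £0.25 = £3.825
Bill = £4.83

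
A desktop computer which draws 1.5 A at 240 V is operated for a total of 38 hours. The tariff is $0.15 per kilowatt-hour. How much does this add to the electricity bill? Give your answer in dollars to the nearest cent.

Power = 1.5 A × 240 V = 360 W = 0.36 kW
Energy = 0.36 kW × 38 h = 13.68 kWh
Cost = 13.68 kWh × $0.15/kWh = $2.05

$2.05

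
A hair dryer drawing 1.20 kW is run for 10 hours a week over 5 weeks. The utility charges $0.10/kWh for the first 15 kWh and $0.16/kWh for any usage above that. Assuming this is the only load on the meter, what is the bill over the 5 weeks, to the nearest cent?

Runtime = 10 h/week × 5 weeks = 50 h
Energy = 1.2 kW × 50 h = 60 kWh
Tier 1 (0–15 kWh): 15 × $0.10 = $1.5
Above 15 kWh: 45 × $0.16 = $7.2
Bill = $8.70

$8.70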